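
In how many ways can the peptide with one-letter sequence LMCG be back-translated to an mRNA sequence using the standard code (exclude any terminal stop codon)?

48

Leu: 6 codons.
Met: 1 codon.
Cys: 2 codons.
Gly: 4 codons.
6 × 1 × 2 × 4 = 48.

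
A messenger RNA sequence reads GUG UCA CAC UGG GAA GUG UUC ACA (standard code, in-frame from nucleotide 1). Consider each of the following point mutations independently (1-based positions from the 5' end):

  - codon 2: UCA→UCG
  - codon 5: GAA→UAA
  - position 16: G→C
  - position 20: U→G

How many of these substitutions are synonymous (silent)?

1

Codon 2: UCA (Ser) → UCG (Ser) — synonymous.
Codon 5: GAA (Glu) → UAA (Stop) — nonsense.
Codon 6: GUG (Val) → CUG (Leu) — missense.
Codon 7: UUC (Phe) → UGC (Cys) — missense.
Synonymous: 1 of 4.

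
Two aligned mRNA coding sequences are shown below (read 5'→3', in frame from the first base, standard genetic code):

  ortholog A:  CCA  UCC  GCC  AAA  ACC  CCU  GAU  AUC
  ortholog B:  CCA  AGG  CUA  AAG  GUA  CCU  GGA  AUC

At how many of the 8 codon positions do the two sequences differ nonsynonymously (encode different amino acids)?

4

Codon 1: CCA Pro / CCA Pro — identical.
Codon 2: UCC Ser / AGG Arg — nonsynonymous.
Codon 3: GCC Ala / CUA Leu — nonsynonymous.
Codon 4: AAA Lys / AAG Lys — synonymous.
Codon 5: ACC Thr / GUA Val — nonsynonymous.
Codon 6: CCU Pro / CCU Pro — identical.
Codon 7: GAU Asp / GGA Gly — nonsynonymous.
Codon 8: AUC Ile / AUC Ile — identical.
Nonsynonymous differences: 4.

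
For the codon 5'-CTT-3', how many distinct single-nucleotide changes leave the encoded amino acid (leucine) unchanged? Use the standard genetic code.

3

Position 1: none → 0 synonymous.
Position 2: none → 0 synonymous.
Position 3: CTC, CTA, CTG → 3 synonymous.
Total: 0 + 0 + 3 = 3.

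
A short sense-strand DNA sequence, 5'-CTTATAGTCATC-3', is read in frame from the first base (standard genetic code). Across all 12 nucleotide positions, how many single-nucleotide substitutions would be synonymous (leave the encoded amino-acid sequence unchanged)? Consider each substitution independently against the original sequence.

Codon 1 (CTT, Leu): 3 synonymous substitutions.
Codon 2 (ATA, Ile): 2 synonymous substitutions.
Codon 3 (GTC, Val): 3 synonymous substitutions.
Codon 4 (ATC, Ile): 2 synonymous substitutions.
Total: 3 + 2 + 3 + 2 = 10.

10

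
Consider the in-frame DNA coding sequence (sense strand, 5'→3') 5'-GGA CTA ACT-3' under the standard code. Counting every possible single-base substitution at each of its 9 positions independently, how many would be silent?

10

Codon 1 (GGA, Gly): 3 synonymous substitutions.
Codon 2 (CTA, Leu): 4 synonymous substitutions.
Codon 3 (ACT, Thr): 3 synonymous substitutions.
Total: 3 + 4 + 3 = 10.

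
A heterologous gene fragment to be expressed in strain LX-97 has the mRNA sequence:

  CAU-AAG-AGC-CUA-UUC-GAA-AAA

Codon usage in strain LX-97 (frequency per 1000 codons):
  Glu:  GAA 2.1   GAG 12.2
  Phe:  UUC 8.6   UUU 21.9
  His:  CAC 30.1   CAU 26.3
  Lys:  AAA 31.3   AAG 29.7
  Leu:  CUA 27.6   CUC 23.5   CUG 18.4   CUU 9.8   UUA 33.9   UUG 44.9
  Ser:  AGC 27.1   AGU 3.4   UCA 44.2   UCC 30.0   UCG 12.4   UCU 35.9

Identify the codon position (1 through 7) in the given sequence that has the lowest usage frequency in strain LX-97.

6

Codon 1 CAU (His): 26.3 per 1000.
Codon 2 AAG (Lys): 29.7 per 1000.
Codon 3 AGC (Ser): 27.1 per 1000.
Codon 4 CUA (Leu): 27.6 per 1000.
Codon 5 UUC (Phe): 8.6 per 1000.
Codon 6 GAA (Glu): 2.1 per 1000.
Codon 7 AAA (Lys): 31.3 per 1000.
Lowest frequency is 2.1 at codon 6.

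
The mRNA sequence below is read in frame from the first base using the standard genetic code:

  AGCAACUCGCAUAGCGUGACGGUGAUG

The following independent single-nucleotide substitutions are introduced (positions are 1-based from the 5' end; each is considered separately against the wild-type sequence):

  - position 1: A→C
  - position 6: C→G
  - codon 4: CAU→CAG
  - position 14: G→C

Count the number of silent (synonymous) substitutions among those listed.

0

Codon 1: AGC (Ser) → CGC (Arg) — missense.
Codon 2: AAC (Asn) → AAG (Lys) — missense.
Codon 4: CAU (His) → CAG (Gln) — missense.
Codon 5: AGC (Ser) → ACC (Thr) — missense.
Synonymous: 0 of 4.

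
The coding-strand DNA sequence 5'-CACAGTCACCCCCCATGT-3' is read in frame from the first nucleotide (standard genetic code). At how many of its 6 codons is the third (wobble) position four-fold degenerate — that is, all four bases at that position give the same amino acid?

Codon 1 CAC (His): third position 2-fold.
Codon 2 AGT (Ser): third position 2-fold.
Codon 3 CAC (His): third position 2-fold.
Codon 4 CCC (Pro): third position 4-fold.
Codon 5 CCA (Pro): third position 4-fold.
Codon 6 TGT (Cys): third position 2-fold.
Four-fold degenerate third positions: 2.

2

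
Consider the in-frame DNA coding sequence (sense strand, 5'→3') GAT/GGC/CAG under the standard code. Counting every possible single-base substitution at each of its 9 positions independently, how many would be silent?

Codon 1 (GAT, Asp): 1 synonymous substitution.
Codon 2 (GGC, Gly): 3 synonymous substitutions.
Codon 3 (CAG, Gln): 1 synonymous substitution.
Total: 1 + 3 + 1 = 5.

5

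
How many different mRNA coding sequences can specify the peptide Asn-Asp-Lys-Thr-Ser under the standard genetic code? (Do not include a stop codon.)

Asn: 2 codons.
Asp: 2 codons.
Lys: 2 codons.
Thr: 4 codons.
Ser: 6 codons.
2 × 2 × 2 × 4 × 6 = 192.

192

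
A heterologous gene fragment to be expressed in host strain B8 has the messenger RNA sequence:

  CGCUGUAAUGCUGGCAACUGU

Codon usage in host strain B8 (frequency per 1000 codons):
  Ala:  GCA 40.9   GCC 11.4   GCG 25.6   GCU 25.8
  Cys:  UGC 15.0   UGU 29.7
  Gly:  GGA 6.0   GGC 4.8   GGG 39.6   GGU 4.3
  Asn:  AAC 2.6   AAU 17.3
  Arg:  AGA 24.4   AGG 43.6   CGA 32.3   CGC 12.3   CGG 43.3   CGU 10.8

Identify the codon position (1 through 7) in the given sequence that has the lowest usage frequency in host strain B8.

Codon 1 CGC (Arg): 12.3 per 1000.
Codon 2 UGU (Cys): 29.7 per 1000.
Codon 3 AAU (Asn): 17.3 per 1000.
Codon 4 GCU (Ala): 25.8 per 1000.
Codon 5 GGC (Gly): 4.8 per 1000.
Codon 6 AAC (Asn): 2.6 per 1000.
Codon 7 UGU (Cys): 29.7 per 1000.
Lowest frequency is 2.6 at codon 6.

6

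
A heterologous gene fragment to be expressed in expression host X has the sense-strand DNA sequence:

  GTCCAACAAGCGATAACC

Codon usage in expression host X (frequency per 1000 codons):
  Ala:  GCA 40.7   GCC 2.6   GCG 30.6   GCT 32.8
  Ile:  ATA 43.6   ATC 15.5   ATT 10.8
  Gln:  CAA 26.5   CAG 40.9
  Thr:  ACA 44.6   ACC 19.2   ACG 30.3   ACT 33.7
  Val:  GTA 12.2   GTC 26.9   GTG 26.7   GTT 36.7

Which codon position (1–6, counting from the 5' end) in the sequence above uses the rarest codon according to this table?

Codon 1 GTC (Val): 26.9 per 1000.
Codon 2 CAA (Gln): 26.5 per 1000.
Codon 3 CAA (Gln): 26.5 per 1000.
Codon 4 GCG (Ala): 30.6 per 1000.
Codon 5 ATA (Ile): 43.6 per 1000.
Codon 6 ACC (Thr): 19.2 per 1000.
Lowest frequency is 19.2 at codon 6.

6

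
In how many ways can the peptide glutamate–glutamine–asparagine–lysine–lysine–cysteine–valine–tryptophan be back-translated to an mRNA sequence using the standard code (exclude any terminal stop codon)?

Glu: 2 codons.
Gln: 2 codons.
Asn: 2 codons.
Lys: 2 codons.
Lys: 2 codons.
Cys: 2 codons.
Val: 4 codons.
Trp: 1 codon.
2 × 2 × 2 × 2 × 2 × 2 × 4 × 1 = 256.

256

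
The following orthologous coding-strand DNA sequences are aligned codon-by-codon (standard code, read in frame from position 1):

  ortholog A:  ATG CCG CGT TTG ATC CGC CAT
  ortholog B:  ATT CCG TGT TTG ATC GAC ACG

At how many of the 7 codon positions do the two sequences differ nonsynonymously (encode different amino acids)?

4

Codon 1: ATG Met / ATT Ile — nonsynonymous.
Codon 2: CCG Pro / CCG Pro — identical.
Codon 3: CGT Arg / TGT Cys — nonsynonymous.
Codon 4: TTG Leu / TTG Leu — identical.
Codon 5: ATC Ile / ATC Ile — identical.
Codon 6: CGC Arg / GAC Asp — nonsynonymous.
Codon 7: CAT His / ACG Thr — nonsynonymous.
Nonsynonymous differences: 4.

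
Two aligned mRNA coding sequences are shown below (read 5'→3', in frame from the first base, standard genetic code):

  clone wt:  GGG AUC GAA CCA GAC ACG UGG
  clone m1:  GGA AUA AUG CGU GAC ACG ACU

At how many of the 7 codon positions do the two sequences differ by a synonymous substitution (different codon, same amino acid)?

Codon 1: GGG Gly / GGA Gly — synonymous.
Codon 2: AUC Ile / AUA Ile — synonymous.
Codon 3: GAA Glu / AUG Met — nonsynonymous.
Codon 4: CCA Pro / CGU Arg — nonsynonymous.
Codon 5: GAC Asp / GAC Asp — identical.
Codon 6: ACG Thr / ACG Thr — identical.
Codon 7: UGG Trp / ACU Thr — nonsynonymous.
Synonymous differences: 2.

2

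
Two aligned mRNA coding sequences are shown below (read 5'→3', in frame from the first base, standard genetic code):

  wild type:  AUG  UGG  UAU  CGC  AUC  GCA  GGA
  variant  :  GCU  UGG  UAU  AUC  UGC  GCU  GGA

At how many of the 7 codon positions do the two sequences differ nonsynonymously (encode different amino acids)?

3

Codon 1: AUG Met / GCU Ala — nonsynonymous.
Codon 2: UGG Trp / UGG Trp — identical.
Codon 3: UAU Tyr / UAU Tyr — identical.
Codon 4: CGC Arg / AUC Ile — nonsynonymous.
Codon 5: AUC Ile / UGC Cys — nonsynonymous.
Codon 6: GCA Ala / GCU Ala — synonymous.
Codon 7: GGA Gly / GGA Gly — identical.
Nonsynonymous differences: 3.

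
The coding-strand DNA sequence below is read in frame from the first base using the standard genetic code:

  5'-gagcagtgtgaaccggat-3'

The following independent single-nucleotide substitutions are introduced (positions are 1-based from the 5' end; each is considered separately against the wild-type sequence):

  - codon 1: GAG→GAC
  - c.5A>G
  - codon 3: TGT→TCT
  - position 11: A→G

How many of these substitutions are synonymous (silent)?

0

Codon 1: GAG (Glu) → GAC (Asp) — missense.
Codon 2: CAG (Gln) → CGG (Arg) — missense.
Codon 3: TGT (Cys) → TCT (Ser) — missense.
Codon 4: GAA (Glu) → GGA (Gly) — missense.
Synonymous: 0 of 4.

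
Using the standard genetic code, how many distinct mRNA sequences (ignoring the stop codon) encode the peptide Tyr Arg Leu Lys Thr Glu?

1152

Tyr: 2 codons.
Arg: 6 codons.
Leu: 6 codons.
Lys: 2 codons.
Thr: 4 codons.
Glu: 2 codons.
2 × 6 × 6 × 2 × 4 × 2 = 1152.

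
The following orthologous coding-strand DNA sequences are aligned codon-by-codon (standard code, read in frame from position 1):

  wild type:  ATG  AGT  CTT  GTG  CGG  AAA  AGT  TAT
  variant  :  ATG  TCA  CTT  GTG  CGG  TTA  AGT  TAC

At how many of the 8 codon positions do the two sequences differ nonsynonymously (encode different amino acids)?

Codon 1: ATG Met / ATG Met — identical.
Codon 2: AGT Ser / TCA Ser — synonymous.
Codon 3: CTT Leu / CTT Leu — identical.
Codon 4: GTG Val / GTG Val — identical.
Codon 5: CGG Arg / CGG Arg — identical.
Codon 6: AAA Lys / TTA Leu — nonsynonymous.
Codon 7: AGT Ser / AGT Ser — identical.
Codon 8: TAT Tyr / TAC Tyr — synonymous.
Nonsynonymous differences: 1.

1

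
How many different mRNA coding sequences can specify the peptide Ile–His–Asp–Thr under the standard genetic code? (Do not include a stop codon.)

48

Ile: 3 codons.
His: 2 codons.
Asp: 2 codons.
Thr: 4 codons.
3 × 2 × 2 × 4 = 48.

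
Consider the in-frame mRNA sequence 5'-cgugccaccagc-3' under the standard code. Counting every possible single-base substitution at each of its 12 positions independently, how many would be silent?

Codon 1 (CGU, Arg): 3 synonymous substitutions.
Codon 2 (GCC, Ala): 3 synonymous substitutions.
Codon 3 (ACC, Thr): 3 synonymous substitutions.
Codon 4 (AGC, Ser): 1 synonymous substitution.
Total: 3 + 3 + 3 + 1 = 10.

10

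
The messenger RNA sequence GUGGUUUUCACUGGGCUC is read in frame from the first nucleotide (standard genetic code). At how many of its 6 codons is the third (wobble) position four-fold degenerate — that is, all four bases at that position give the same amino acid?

5

Codon 1 GUG (Val): third position 4-fold.
Codon 2 GUU (Val): third position 4-fold.
Codon 3 UUC (Phe): third position 2-fold.
Codon 4 ACU (Thr): third position 4-fold.
Codon 5 GGG (Gly): third position 4-fold.
Codon 6 CUC (Leu): third position 4-fold.
Four-fold degenerate third positions: 5.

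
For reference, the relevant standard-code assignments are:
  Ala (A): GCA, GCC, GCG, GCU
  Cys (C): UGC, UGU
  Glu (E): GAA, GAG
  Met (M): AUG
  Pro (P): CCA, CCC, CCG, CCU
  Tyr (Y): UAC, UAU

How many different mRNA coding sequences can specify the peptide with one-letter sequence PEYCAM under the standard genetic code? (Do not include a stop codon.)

Pro: 4 codons.
Glu: 2 codons.
Tyr: 2 codons.
Cys: 2 codons.
Ala: 4 codons.
Met: 1 codon.
4 × 2 × 2 × 2 × 4 × 1 = 128.

128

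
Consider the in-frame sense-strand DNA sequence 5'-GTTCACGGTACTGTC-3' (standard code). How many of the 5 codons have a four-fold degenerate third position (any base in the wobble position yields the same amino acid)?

Codon 1 GTT (Val): third position 4-fold.
Codon 2 CAC (His): third position 2-fold.
Codon 3 GGT (Gly): third position 4-fold.
Codon 4 ACT (Thr): third position 4-fold.
Codon 5 GTC (Val): third position 4-fold.
Four-fold degenerate third positions: 4.

4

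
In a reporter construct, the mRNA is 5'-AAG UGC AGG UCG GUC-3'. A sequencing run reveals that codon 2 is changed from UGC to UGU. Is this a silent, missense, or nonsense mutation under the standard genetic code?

silent

Position 6 falls in codon 2: UGC → Cys.
After the substitution the codon is UGU → Cys.
Both encode Cys, so the change is synonymous.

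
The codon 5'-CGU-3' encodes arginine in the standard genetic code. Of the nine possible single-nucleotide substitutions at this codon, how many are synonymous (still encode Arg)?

3

Position 1: none → 0 synonymous.
Position 2: none → 0 synonymous.
Position 3: CGC, CGA, CGG → 3 synonymous.
Total: 0 + 0 + 3 = 3.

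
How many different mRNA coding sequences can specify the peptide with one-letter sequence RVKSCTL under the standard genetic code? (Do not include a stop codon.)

13824

Arg: 6 codons.
Val: 4 codons.
Lys: 2 codons.
Ser: 6 codons.
Cys: 2 codons.
Thr: 4 codons.
Leu: 6 codons.
6 × 4 × 2 × 6 × 2 × 4 × 6 = 13824.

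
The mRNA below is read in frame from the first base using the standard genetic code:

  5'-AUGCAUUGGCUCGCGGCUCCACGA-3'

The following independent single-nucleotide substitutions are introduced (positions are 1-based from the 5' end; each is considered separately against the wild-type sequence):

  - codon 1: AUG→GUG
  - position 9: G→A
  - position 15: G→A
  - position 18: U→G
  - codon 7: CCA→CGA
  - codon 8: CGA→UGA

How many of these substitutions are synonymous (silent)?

Codon 1: AUG (Met) → GUG (Val) — missense.
Codon 3: UGG (Trp) → UGA (Stop) — nonsense.
Codon 5: GCG (Ala) → GCA (Ala) — synonymous.
Codon 6: GCU (Ala) → GCG (Ala) — synonymous.
Codon 7: CCA (Pro) → CGA (Arg) — missense.
Codon 8: CGA (Arg) → UGA (Stop) — nonsense.
Synonymous: 2 of 6.

2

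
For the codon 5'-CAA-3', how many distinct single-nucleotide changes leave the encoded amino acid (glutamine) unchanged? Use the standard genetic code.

Position 1: none → 0 synonymous.
Position 2: none → 0 synonymous.
Position 3: CAG → 1 synonymous.
Total: 0 + 0 + 1 = 1.

1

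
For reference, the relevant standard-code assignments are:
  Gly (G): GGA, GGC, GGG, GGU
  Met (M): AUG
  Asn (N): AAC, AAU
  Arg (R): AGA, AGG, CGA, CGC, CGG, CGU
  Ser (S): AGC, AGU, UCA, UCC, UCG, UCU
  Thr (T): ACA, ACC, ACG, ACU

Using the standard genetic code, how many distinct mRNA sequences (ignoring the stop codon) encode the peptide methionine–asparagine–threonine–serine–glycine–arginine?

Met: 1 codon.
Asn: 2 codons.
Thr: 4 codons.
Ser: 6 codons.
Gly: 4 codons.
Arg: 6 codons.
1 × 2 × 4 × 6 × 4 × 6 = 1152.

1152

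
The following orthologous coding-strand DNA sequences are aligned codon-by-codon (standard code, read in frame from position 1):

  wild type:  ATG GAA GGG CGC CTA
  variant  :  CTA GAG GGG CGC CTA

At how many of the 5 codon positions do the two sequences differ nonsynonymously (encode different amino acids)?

1

Codon 1: ATG Met / CTA Leu — nonsynonymous.
Codon 2: GAA Glu / GAG Glu — synonymous.
Codon 3: GGG Gly / GGG Gly — identical.
Codon 4: CGC Arg / CGC Arg — identical.
Codon 5: CTA Leu / CTA Leu — identical.
Nonsynonymous differences: 1.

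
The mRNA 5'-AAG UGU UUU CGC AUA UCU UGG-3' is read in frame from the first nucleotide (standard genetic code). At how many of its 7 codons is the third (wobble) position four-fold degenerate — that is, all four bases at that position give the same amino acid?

2

Codon 1 AAG (Lys): third position 2-fold.
Codon 2 UGU (Cys): third position 2-fold.
Codon 3 UUU (Phe): third position 2-fold.
Codon 4 CGC (Arg): third position 4-fold.
Codon 5 AUA (Ile): third position 3-fold.
Codon 6 UCU (Ser): third position 4-fold.
Codon 7 UGG (Trp): third position 1-fold.
Four-fold degenerate third positions: 2.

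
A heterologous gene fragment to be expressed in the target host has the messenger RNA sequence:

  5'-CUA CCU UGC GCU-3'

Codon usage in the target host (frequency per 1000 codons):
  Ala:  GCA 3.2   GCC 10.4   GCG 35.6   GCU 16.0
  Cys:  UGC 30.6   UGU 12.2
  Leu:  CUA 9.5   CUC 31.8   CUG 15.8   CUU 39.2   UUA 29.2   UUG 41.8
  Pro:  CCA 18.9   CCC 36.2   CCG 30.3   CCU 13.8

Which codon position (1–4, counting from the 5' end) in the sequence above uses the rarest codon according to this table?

Codon 1 CUA (Leu): 9.5 per 1000.
Codon 2 CCU (Pro): 13.8 per 1000.
Codon 3 UGC (Cys): 30.6 per 1000.
Codon 4 GCU (Ala): 16.0 per 1000.
Lowest frequency is 9.5 at codon 1.

1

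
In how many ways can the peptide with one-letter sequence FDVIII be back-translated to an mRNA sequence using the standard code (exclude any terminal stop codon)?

Phe: 2 codons.
Asp: 2 codons.
Val: 4 codons.
Ile: 3 codons.
Ile: 3 codons.
Ile: 3 codons.
2 × 2 × 4 × 3 × 3 × 3 = 432.

432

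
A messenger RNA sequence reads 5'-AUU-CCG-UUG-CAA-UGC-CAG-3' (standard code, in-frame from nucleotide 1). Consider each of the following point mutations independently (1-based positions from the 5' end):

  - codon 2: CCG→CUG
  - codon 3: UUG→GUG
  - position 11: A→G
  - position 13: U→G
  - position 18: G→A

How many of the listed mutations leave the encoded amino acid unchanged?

1

Codon 2: CCG (Pro) → CUG (Leu) — missense.
Codon 3: UUG (Leu) → GUG (Val) — missense.
Codon 4: CAA (Gln) → CGA (Arg) — missense.
Codon 5: UGC (Cys) → GGC (Gly) — missense.
Codon 6: CAG (Gln) → CAA (Gln) — synonymous.
Synonymous: 1 of 5.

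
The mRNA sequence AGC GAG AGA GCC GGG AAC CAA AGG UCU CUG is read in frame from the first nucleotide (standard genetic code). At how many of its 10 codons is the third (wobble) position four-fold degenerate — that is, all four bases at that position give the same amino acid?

4

Codon 1 AGC (Ser): third position 2-fold.
Codon 2 GAG (Glu): third position 2-fold.
Codon 3 AGA (Arg): third position 2-fold.
Codon 4 GCC (Ala): third position 4-fold.
Codon 5 GGG (Gly): third position 4-fold.
Codon 6 AAC (Asn): third position 2-fold.
Codon 7 CAA (Gln): third position 2-fold.
Codon 8 AGG (Arg): third position 2-fold.
Codon 9 UCU (Ser): third position 4-fold.
Codon 10 CUG (Leu): third position 4-fold.
Four-fold degenerate third positions: 4.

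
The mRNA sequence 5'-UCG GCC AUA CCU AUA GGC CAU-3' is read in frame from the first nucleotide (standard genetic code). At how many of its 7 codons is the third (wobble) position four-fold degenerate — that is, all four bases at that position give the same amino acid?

4

Codon 1 UCG (Ser): third position 4-fold.
Codon 2 GCC (Ala): third position 4-fold.
Codon 3 AUA (Ile): third position 3-fold.
Codon 4 CCU (Pro): third position 4-fold.
Codon 5 AUA (Ile): third position 3-fold.
Codon 6 GGC (Gly): third position 4-fold.
Codon 7 CAU (His): third position 2-fold.
Four-fold degenerate third positions: 4.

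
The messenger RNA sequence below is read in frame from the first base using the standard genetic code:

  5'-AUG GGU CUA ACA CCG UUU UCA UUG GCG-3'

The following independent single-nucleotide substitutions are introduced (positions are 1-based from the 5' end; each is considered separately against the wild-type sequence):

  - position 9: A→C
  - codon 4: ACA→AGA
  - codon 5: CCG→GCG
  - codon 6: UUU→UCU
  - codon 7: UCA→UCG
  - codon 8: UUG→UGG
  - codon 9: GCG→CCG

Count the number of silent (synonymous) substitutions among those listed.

2

Codon 3: CUA (Leu) → CUC (Leu) — synonymous.
Codon 4: ACA (Thr) → AGA (Arg) — missense.
Codon 5: CCG (Pro) → GCG (Ala) — missense.
Codon 6: UUU (Phe) → UCU (Ser) — missense.
Codon 7: UCA (Ser) → UCG (Ser) — synonymous.
Codon 8: UUG (Leu) → UGG (Trp) — missense.
Codon 9: GCG (Ala) → CCG (Pro) — missense.
Synonymous: 2 of 7.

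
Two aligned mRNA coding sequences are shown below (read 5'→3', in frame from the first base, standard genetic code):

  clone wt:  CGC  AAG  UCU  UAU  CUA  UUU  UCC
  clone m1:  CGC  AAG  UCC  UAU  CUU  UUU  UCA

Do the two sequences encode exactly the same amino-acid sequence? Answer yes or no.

yes

Codon 1: CGC Arg / CGC Arg — identical.
Codon 2: AAG Lys / AAG Lys — identical.
Codon 3: UCU Ser / UCC Ser — synonymous.
Codon 4: UAU Tyr / UAU Tyr — identical.
Codon 5: CUA Leu / CUU Leu — synonymous.
Codon 6: UUU Phe / UUU Phe — identical.
Codon 7: UCC Ser / UCA Ser — synonymous.
Nonsynonymous differences: 0 → same protein.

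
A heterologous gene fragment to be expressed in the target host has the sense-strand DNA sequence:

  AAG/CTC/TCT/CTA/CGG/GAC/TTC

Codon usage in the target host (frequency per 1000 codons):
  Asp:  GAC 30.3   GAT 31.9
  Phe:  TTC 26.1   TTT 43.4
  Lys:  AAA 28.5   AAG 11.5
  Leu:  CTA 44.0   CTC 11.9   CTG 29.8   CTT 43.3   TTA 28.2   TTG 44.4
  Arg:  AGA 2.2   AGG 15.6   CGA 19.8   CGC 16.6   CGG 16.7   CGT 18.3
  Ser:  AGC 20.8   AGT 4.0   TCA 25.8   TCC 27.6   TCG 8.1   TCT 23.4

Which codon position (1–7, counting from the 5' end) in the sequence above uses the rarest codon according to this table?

Codon 1 AAG (Lys): 11.5 per 1000.
Codon 2 CTC (Leu): 11.9 per 1000.
Codon 3 TCT (Ser): 23.4 per 1000.
Codon 4 CTA (Leu): 44.0 per 1000.
Codon 5 CGG (Arg): 16.7 per 1000.
Codon 6 GAC (Asp): 30.3 per 1000.
Codon 7 TTC (Phe): 26.1 per 1000.
Lowest frequency is 11.5 at codon 1.

1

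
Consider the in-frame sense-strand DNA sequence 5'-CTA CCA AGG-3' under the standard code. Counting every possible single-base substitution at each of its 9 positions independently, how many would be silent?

9

Codon 1 (CTA, Leu): 4 synonymous substitutions.
Codon 2 (CCA, Pro): 3 synonymous substitutions.
Codon 3 (AGG, Arg): 2 synonymous substitutions.
Total: 4 + 3 + 2 = 9.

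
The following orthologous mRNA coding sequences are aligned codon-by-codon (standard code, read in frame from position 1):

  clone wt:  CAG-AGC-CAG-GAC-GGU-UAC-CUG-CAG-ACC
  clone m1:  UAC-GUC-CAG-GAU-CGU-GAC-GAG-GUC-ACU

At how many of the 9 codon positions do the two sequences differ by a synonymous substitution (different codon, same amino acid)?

Codon 1: CAG Gln / UAC Tyr — nonsynonymous.
Codon 2: AGC Ser / GUC Val — nonsynonymous.
Codon 3: CAG Gln / CAG Gln — identical.
Codon 4: GAC Asp / GAU Asp — synonymous.
Codon 5: GGU Gly / CGU Arg — nonsynonymous.
Codon 6: UAC Tyr / GAC Asp — nonsynonymous.
Codon 7: CUG Leu / GAG Glu — nonsynonymous.
Codon 8: CAG Gln / GUC Val — nonsynonymous.
Codon 9: ACC Thr / ACU Thr — synonymous.
Synonymous differences: 2.

2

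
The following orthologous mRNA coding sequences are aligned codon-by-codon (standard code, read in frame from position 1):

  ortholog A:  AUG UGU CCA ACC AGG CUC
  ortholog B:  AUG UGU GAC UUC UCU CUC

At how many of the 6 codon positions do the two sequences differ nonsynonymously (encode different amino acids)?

3

Codon 1: AUG Met / AUG Met — identical.
Codon 2: UGU Cys / UGU Cys — identical.
Codon 3: CCA Pro / GAC Asp — nonsynonymous.
Codon 4: ACC Thr / UUC Phe — nonsynonymous.
Codon 5: AGG Arg / UCU Ser — nonsynonymous.
Codon 6: CUC Leu / CUC Leu — identical.
Nonsynonymous differences: 3.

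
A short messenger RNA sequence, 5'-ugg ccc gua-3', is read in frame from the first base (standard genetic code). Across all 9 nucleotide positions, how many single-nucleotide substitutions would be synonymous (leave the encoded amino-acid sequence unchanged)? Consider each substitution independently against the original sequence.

Codon 1 (UGG, Trp): 0 synonymous substitutions.
Codon 2 (CCC, Pro): 3 synonymous substitutions.
Codon 3 (GUA, Val): 3 synonymous substitutions.
Total: 0 + 3 + 3 = 6.

6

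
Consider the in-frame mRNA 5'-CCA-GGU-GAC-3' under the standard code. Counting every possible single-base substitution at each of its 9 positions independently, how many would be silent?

Codon 1 (CCA, Pro): 3 synonymous substitutions.
Codon 2 (GGU, Gly): 3 synonymous substitutions.
Codon 3 (GAC, Asp): 1 synonymous substitution.
Total: 3 + 3 + 1 = 7.

7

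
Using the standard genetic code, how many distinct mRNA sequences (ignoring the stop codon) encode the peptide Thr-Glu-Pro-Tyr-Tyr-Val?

Thr: 4 codons.
Glu: 2 codons.
Pro: 4 codons.
Tyr: 2 codons.
Tyr: 2 codons.
Val: 4 codons.
4 × 2 × 4 × 2 × 2 × 4 = 512.

512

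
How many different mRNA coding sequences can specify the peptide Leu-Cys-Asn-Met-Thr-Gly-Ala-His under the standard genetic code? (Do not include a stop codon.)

3072

Leu: 6 codons.
Cys: 2 codons.
Asn: 2 codons.
Met: 1 codon.
Thr: 4 codons.
Gly: 4 codons.
Ala: 4 codons.
His: 2 codons.
6 × 2 × 2 × 1 × 4 × 4 × 4 × 2 = 3072.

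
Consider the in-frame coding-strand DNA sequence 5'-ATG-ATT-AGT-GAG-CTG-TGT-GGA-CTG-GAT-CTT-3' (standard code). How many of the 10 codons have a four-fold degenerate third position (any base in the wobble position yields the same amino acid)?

4

Codon 1 ATG (Met): third position 1-fold.
Codon 2 ATT (Ile): third position 3-fold.
Codon 3 AGT (Ser): third position 2-fold.
Codon 4 GAG (Glu): third position 2-fold.
Codon 5 CTG (Leu): third position 4-fold.
Codon 6 TGT (Cys): third position 2-fold.
Codon 7 GGA (Gly): third position 4-fold.
Codon 8 CTG (Leu): third position 4-fold.
Codon 9 GAT (Asp): third position 2-fold.
Codon 10 CTT (Leu): third position 4-fold.
Four-fold degenerate third positions: 4.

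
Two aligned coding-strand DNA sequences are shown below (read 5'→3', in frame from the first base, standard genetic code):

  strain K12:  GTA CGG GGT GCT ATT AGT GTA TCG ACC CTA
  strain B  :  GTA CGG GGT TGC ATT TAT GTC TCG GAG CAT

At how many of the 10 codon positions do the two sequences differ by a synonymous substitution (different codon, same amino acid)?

Codon 1: GTA Val / GTA Val — identical.
Codon 2: CGG Arg / CGG Arg — identical.
Codon 3: GGT Gly / GGT Gly — identical.
Codon 4: GCT Ala / TGC Cys — nonsynonymous.
Codon 5: ATT Ile / ATT Ile — identical.
Codon 6: AGT Ser / TAT Tyr — nonsynonymous.
Codon 7: GTA Val / GTC Val — synonymous.
Codon 8: TCG Ser / TCG Ser — identical.
Codon 9: ACC Thr / GAG Glu — nonsynonymous.
Codon 10: CTA Leu / CAT His — nonsynonymous.
Synonymous differences: 1.

1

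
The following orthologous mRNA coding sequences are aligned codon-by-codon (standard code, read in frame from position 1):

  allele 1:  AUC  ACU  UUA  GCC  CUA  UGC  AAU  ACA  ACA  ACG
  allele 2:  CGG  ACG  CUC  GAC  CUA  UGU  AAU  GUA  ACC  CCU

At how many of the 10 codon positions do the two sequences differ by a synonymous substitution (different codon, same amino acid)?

Codon 1: AUC Ile / CGG Arg — nonsynonymous.
Codon 2: ACU Thr / ACG Thr — synonymous.
Codon 3: UUA Leu / CUC Leu — synonymous.
Codon 4: GCC Ala / GAC Asp — nonsynonymous.
Codon 5: CUA Leu / CUA Leu — identical.
Codon 6: UGC Cys / UGU Cys — synonymous.
Codon 7: AAU Asn / AAU Asn — identical.
Codon 8: ACA Thr / GUA Val — nonsynonymous.
Codon 9: ACA Thr / ACC Thr — synonymous.
Codon 10: ACG Thr / CCU Pro — nonsynonymous.
Synonymous differences: 4.

4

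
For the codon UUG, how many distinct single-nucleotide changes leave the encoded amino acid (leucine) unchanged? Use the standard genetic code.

Position 1: CUG → 1 synonymous.
Position 2: none → 0 synonymous.
Position 3: UUA → 1 synonymous.
Total: 1 + 0 + 1 = 2.

2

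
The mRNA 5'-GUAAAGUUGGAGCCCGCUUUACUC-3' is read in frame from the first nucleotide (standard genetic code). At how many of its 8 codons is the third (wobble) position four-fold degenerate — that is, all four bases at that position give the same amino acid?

Codon 1 GUA (Val): third position 4-fold.
Codon 2 AAG (Lys): third position 2-fold.
Codon 3 UUG (Leu): third position 2-fold.
Codon 4 GAG (Glu): third position 2-fold.
Codon 5 CCC (Pro): third position 4-fold.
Codon 6 GCU (Ala): third position 4-fold.
Codon 7 UUA (Leu): third position 2-fold.
Codon 8 CUC (Leu): third position 4-fold.
Four-fold degenerate third positions: 4.

4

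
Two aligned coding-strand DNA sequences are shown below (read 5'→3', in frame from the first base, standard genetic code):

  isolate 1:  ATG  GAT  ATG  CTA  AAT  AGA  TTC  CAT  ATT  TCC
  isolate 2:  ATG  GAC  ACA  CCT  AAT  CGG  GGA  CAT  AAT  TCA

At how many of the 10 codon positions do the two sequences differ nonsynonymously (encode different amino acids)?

4

Codon 1: ATG Met / ATG Met — identical.
Codon 2: GAT Asp / GAC Asp — synonymous.
Codon 3: ATG Met / ACA Thr — nonsynonymous.
Codon 4: CTA Leu / CCT Pro — nonsynonymous.
Codon 5: AAT Asn / AAT Asn — identical.
Codon 6: AGA Arg / CGG Arg — synonymous.
Codon 7: TTC Phe / GGA Gly — nonsynonymous.
Codon 8: CAT His / CAT His — identical.
Codon 9: ATT Ile / AAT Asn — nonsynonymous.
Codon 10: TCC Ser / TCA Ser — synonymous.
Nonsynonymous differences: 4.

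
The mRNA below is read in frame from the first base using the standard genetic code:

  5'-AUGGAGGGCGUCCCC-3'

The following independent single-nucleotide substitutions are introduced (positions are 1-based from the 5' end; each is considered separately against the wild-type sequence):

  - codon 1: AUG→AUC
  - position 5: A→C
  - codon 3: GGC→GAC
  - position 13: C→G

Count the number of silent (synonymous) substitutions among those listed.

0

Codon 1: AUG (Met) → AUC (Ile) — missense.
Codon 2: GAG (Glu) → GCG (Ala) — missense.
Codon 3: GGC (Gly) → GAC (Asp) — missense.
Codon 5: CCC (Pro) → GCC (Ala) — missense.
Synonymous: 0 of 4.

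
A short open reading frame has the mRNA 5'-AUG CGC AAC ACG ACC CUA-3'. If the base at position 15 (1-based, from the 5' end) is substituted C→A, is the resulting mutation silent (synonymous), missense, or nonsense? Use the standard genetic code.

Position 15 falls in codon 5: ACC → Thr.
After the substitution the codon is ACA → Thr.
Both encode Thr, so the change is synonymous.

silent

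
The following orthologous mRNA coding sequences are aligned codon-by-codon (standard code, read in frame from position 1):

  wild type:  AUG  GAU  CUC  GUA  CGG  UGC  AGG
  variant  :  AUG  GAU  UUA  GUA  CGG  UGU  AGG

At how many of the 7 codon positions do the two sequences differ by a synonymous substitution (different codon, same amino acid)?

2

Codon 1: AUG Met / AUG Met — identical.
Codon 2: GAU Asp / GAU Asp — identical.
Codon 3: CUC Leu / UUA Leu — synonymous.
Codon 4: GUA Val / GUA Val — identical.
Codon 5: CGG Arg / CGG Arg — identical.
Codon 6: UGC Cys / UGU Cys — synonymous.
Codon 7: AGG Arg / AGG Arg — identical.
Synonymous differences: 2.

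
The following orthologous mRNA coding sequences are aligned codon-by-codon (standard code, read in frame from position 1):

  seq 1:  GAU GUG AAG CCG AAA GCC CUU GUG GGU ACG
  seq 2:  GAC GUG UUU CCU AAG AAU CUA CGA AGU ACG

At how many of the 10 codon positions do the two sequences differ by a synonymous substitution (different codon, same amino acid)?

Codon 1: GAU Asp / GAC Asp — synonymous.
Codon 2: GUG Val / GUG Val — identical.
Codon 3: AAG Lys / UUU Phe — nonsynonymous.
Codon 4: CCG Pro / CCU Pro — synonymous.
Codon 5: AAA Lys / AAG Lys — synonymous.
Codon 6: GCC Ala / AAU Asn — nonsynonymous.
Codon 7: CUU Leu / CUA Leu — synonymous.
Codon 8: GUG Val / CGA Arg — nonsynonymous.
Codon 9: GGU Gly / AGU Ser — nonsynonymous.
Codon 10: ACG Thr / ACG Thr — identical.
Synonymous differences: 4.

4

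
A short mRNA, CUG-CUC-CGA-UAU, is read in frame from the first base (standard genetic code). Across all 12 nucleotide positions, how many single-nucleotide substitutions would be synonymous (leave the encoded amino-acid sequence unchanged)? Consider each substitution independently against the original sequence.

12

Codon 1 (CUG, Leu): 4 synonymous substitutions.
Codon 2 (CUC, Leu): 3 synonymous substitutions.
Codon 3 (CGA, Arg): 4 synonymous substitutions.
Codon 4 (UAU, Tyr): 1 synonymous substitution.
Total: 4 + 3 + 4 + 1 = 12.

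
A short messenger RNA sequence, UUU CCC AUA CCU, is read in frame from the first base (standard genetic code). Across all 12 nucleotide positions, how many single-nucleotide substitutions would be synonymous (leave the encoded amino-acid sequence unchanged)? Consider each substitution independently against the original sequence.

Codon 1 (UUU, Phe): 1 synonymous substitution.
Codon 2 (CCC, Pro): 3 synonymous substitutions.
Codon 3 (AUA, Ile): 2 synonymous substitutions.
Codon 4 (CCU, Pro): 3 synonymous substitutions.
Total: 1 + 3 + 2 + 3 = 9.

9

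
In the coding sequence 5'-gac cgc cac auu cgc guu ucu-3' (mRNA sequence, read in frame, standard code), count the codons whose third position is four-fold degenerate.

4

Codon 1 GAC (Asp): third position 2-fold.
Codon 2 CGC (Arg): third position 4-fold.
Codon 3 CAC (His): third position 2-fold.
Codon 4 AUU (Ile): third position 3-fold.
Codon 5 CGC (Arg): third position 4-fold.
Codon 6 GUU (Val): third position 4-fold.
Codon 7 UCU (Ser): third position 4-fold.
Four-fold degenerate third positions: 4.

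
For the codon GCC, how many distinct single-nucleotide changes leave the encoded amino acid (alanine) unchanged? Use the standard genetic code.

Position 1: none → 0 synonymous.
Position 2: none → 0 synonymous.
Position 3: GCU, GCA, GCG → 3 synonymous.
Total: 0 + 0 + 3 = 3.

3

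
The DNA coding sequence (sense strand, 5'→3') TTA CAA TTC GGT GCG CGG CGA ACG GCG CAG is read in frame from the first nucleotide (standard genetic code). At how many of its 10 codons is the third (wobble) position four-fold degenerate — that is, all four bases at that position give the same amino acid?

Codon 1 TTA (Leu): third position 2-fold.
Codon 2 CAA (Gln): third position 2-fold.
Codon 3 TTC (Phe): third position 2-fold.
Codon 4 GGT (Gly): third position 4-fold.
Codon 5 GCG (Ala): third position 4-fold.
Codon 6 CGG (Arg): third position 4-fold.
Codon 7 CGA (Arg): third position 4-fold.
Codon 8 ACG (Thr): third position 4-fold.
Codon 9 GCG (Ala): third position 4-fold.
Codon 10 CAG (Gln): third position 2-fold.
Four-fold degenerate third positions: 6.

6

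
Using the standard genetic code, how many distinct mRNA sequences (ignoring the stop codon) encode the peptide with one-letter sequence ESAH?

96

Glu: 2 codons.
Ser: 6 codons.
Ala: 4 codons.
His: 2 codons.
2 × 6 × 4 × 2 = 96.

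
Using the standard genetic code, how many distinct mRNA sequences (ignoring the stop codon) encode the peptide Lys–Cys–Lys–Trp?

8

Lys: 2 codons.
Cys: 2 codons.
Lys: 2 codons.
Trp: 1 codon.
2 × 2 × 2 × 1 = 8.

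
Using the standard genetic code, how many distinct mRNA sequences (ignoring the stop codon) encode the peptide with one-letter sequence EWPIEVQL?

Glu: 2 codons.
Trp: 1 codon.
Pro: 4 codons.
Ile: 3 codons.
Glu: 2 codons.
Val: 4 codons.
Gln: 2 codons.
Leu: 6 codons.
2 × 1 × 4 × 3 × 2 × 4 × 2 × 6 = 2304.

2304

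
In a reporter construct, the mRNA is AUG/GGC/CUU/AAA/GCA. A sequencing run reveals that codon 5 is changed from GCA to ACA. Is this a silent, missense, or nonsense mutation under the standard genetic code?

Position 13 falls in codon 5: GCA → Ala.
After the substitution the codon is ACA → Thr.
Ala ≠ Thr, so this is a missense mutation.

missense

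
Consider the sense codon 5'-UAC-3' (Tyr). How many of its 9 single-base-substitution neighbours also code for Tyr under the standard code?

Position 1: none → 0 synonymous.
Position 2: none → 0 synonymous.
Position 3: UAU → 1 synonymous.
Total: 0 + 0 + 1 = 1.

1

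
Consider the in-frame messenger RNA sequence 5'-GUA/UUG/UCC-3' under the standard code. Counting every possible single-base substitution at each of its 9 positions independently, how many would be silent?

Codon 1 (GUA, Val): 3 synonymous substitutions.
Codon 2 (UUG, Leu): 2 synonymous substitutions.
Codon 3 (UCC, Ser): 3 synonymous substitutions.
Total: 3 + 2 + 3 = 8.

8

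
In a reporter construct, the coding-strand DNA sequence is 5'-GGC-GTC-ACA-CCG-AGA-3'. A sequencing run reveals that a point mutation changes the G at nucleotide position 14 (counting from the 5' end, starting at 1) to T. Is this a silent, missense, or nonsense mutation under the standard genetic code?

missense

Position 14 falls in codon 5: AGA → Arg.
After the substitution the codon is ATA → Ile.
Arg ≠ Ile, so this is a missense mutation.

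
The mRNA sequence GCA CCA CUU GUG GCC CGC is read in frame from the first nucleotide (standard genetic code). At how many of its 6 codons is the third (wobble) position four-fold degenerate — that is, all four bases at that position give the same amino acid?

Codon 1 GCA (Ala): third position 4-fold.
Codon 2 CCA (Pro): third position 4-fold.
Codon 3 CUU (Leu): third position 4-fold.
Codon 4 GUG (Val): third position 4-fold.
Codon 5 GCC (Ala): third position 4-fold.
Codon 6 CGC (Arg): third position 4-fold.
Four-fold degenerate third positions: 6.

6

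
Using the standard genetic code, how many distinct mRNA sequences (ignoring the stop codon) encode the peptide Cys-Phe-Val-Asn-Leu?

Cys: 2 codons.
Phe: 2 codons.
Val: 4 codons.
Asn: 2 codons.
Leu: 6 codons.
2 × 2 × 4 × 2 × 6 = 192.

192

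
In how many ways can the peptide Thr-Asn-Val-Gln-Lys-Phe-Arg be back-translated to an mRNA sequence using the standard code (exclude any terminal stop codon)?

1536

Thr: 4 codons.
Asn: 2 codons.
Val: 4 codons.
Gln: 2 codons.
Lys: 2 codons.
Phe: 2 codons.
Arg: 6 codons.
4 × 2 × 4 × 2 × 2 × 2 × 6 = 1536.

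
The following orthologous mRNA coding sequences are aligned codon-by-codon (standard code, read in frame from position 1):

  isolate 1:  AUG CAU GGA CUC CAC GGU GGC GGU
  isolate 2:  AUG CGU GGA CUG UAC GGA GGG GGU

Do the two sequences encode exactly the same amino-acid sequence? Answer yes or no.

no

Codon 1: AUG Met / AUG Met — identical.
Codon 2: CAU His / CGU Arg — nonsynonymous.
Codon 3: GGA Gly / GGA Gly — identical.
Codon 4: CUC Leu / CUG Leu — synonymous.
Codon 5: CAC His / UAC Tyr — nonsynonymous.
Codon 6: GGU Gly / GGA Gly — synonymous.
Codon 7: GGC Gly / GGG Gly — synonymous.
Codon 8: GGU Gly / GGU Gly — identical.
Nonsynonymous differences: 2 → different protein.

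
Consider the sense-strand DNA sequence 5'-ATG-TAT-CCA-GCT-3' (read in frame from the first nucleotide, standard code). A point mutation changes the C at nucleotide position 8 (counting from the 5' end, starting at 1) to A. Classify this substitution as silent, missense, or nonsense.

missense

Position 8 falls in codon 3: CCA → Pro.
After the substitution the codon is CAA → Gln.
Pro ≠ Gln, so this is a missense mutation.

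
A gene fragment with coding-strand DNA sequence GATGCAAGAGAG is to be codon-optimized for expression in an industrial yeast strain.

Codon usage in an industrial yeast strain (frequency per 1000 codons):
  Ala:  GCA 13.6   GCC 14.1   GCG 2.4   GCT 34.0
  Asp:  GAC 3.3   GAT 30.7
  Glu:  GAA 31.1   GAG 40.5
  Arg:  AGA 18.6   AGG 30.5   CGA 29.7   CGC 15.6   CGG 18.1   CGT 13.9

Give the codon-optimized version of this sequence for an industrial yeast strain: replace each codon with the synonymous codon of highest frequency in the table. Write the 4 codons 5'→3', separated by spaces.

Codon 1 (Asp): best is GAT at 30.7.
Codon 2 (Ala): best is GCT at 34.0.
Codon 3 (Arg): best is AGG at 30.5.
Codon 4 (Glu): best is GAG at 40.5.

GAT GCT AGG GAG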